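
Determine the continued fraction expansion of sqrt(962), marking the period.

Write x_i = (sqrt(962) + m_i)/d_i with (m_0, d_0) = (0, 1). a_0 = floor(sqrt(962)) = 31, since 31^2 = 961 <= 962 < 1024 = 32^2.
Iterate m_{i+1} = d_i*a_i - m_i, d_{i+1} = (962 - m_{i+1}^2)/d_i, a_{i+1} = floor((a_0 + m_{i+1})/d_{i+1}):
  m_1 = 1*31 - 0 = 31, d_1 = (962 - 31^2)/1 = 1/1 = 1, a_1 = floor((31 + 31)/1) = 62.
  m_2 = 1*62 - 31 = 31, d_2 = (962 - 31^2)/1 = 1/1 = 1: (m_2, d_2) = (m_1, d_1) = (31, 1), so from here the quotient a_1 repeats; the period length is 1.
Hence the expansion of sqrt(962) is a_0 = 31 followed by the repeating block 62 (period 1).

[31; (62)]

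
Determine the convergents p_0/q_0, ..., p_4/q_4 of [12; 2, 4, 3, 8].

12/1, 25/2, 112/9, 361/29, 3000/241

Using the convergent recurrence p_i = a_i*p_{i-1} + p_{i-2}, q_i = a_i*q_{i-1} + q_{i-2} with p_{-2}=0, p_{-1}=1, q_{-2}=1, q_{-1}=0:
  i=0: a_0=12, p_0 = 12*1 + 0 = 12, q_0 = 12*0 + 1 = 1.
  i=1: a_1=2, p_1 = 2*12 + 1 = 25, q_1 = 2*1 + 0 = 2.
  i=2: a_2=4, p_2 = 4*25 + 12 = 112, q_2 = 4*2 + 1 = 9.
  i=3: a_3=3, p_3 = 3*112 + 25 = 361, q_3 = 3*9 + 2 = 29.
  i=4: a_4=8, p_4 = 8*361 + 112 = 3000, q_4 = 8*29 + 9 = 241.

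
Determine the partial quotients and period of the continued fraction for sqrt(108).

Write x_i = (sqrt(108) + m_i)/d_i with (m_0, d_0) = (0, 1). a_0 = floor(sqrt(108)) = 10, since 10^2 = 100 <= 108 < 121 = 11^2.
Iterate m_{i+1} = d_i*a_i - m_i, d_{i+1} = (108 - m_{i+1}^2)/d_i, a_{i+1} = floor((a_0 + m_{i+1})/d_{i+1}):
  m_1 = 1*10 - 0 = 10, d_1 = (108 - 10^2)/1 = 8/1 = 8, a_1 = floor((10 + 10)/8) = 2.
  m_2 = 8*2 - 10 = 6, d_2 = (108 - 6^2)/8 = 72/8 = 9, a_2 = floor((10 + 6)/9) = 1.
  m_3 = 9*1 - 6 = 3, d_3 = (108 - 3^2)/9 = 99/9 = 11, a_3 = floor((10 + 3)/11) = 1.
  m_4 = 11*1 - 3 = 8, d_4 = (108 - 8^2)/11 = 44/11 = 4, a_4 = floor((10 + 8)/4) = 4.
  m_5 = 4*4 - 8 = 8, d_5 = (108 - 8^2)/4 = 44/4 = 11, a_5 = floor((10 + 8)/11) = 1.
  m_6 = 11*1 - 8 = 3, d_6 = (108 - 3^2)/11 = 99/11 = 9, a_6 = floor((10 + 3)/9) = 1.
  m_7 = 9*1 - 3 = 6, d_7 = (108 - 6^2)/9 = 72/9 = 8, a_7 = floor((10 + 6)/8) = 2.
  m_8 = 8*2 - 6 = 10, d_8 = (108 - 10^2)/8 = 8/8 = 1, a_8 = floor((10 + 10)/1) = 20.
  m_9 = 1*20 - 10 = 10, d_9 = (108 - 10^2)/1 = 8/1 = 8: (m_9, d_9) = (m_1, d_1) = (10, 8), so from here the quotients repeat a_1, ..., a_8; the period length is 8.
Hence the expansion of sqrt(108) is a_0 = 10 followed by the repeating block 2, 1, 1, 4, 1, 1, 2, 20 (period 8).

[10; (2, 1, 1, 4, 1, 1, 2, 20)]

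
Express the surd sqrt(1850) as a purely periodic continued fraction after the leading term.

[43; (86)]

Write x_i = (sqrt(1850) + m_i)/d_i with (m_0, d_0) = (0, 1). a_0 = floor(sqrt(1850)) = 43, since 43^2 = 1849 <= 1850 < 1936 = 44^2.
Iterate m_{i+1} = d_i*a_i - m_i, d_{i+1} = (1850 - m_{i+1}^2)/d_i, a_{i+1} = floor((a_0 + m_{i+1})/d_{i+1}):
  m_1 = 1*43 - 0 = 43, d_1 = (1850 - 43^2)/1 = 1/1 = 1, a_1 = floor((43 + 43)/1) = 86.
  m_2 = 1*86 - 43 = 43, d_2 = (1850 - 43^2)/1 = 1/1 = 1: (m_2, d_2) = (m_1, d_1) = (43, 1), so from here the quotient a_1 repeats; the period length is 1.
Hence the expansion of sqrt(1850) is a_0 = 43 followed by the repeating block 86 (period 1).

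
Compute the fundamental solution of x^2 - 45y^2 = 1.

First expand sqrt(45) as a continued fraction. With x_i = (sqrt(45) + m_i)/d_i and (m_0, d_0) = (0, 1): a_0 = floor(sqrt(45)) = 6, since 6^2 = 36 <= 45 < 49 = 7^2.
Iterate m_{i+1} = d_i*a_i - m_i, d_{i+1} = (45 - m_{i+1}^2)/d_i, a_{i+1} = floor((a_0 + m_{i+1})/d_{i+1}):
  m_1 = 1*6 - 0 = 6, d_1 = (45 - 6^2)/1 = 9/1 = 9, a_1 = floor((6 + 6)/9) = 1.
  m_2 = 9*1 - 6 = 3, d_2 = (45 - 3^2)/9 = 36/9 = 4, a_2 = floor((6 + 3)/4) = 2.
  m_3 = 4*2 - 3 = 5, d_3 = (45 - 5^2)/4 = 20/4 = 5, a_3 = floor((6 + 5)/5) = 2.
  m_4 = 5*2 - 5 = 5, d_4 = (45 - 5^2)/5 = 20/5 = 4, a_4 = floor((6 + 5)/4) = 2.
  m_5 = 4*2 - 5 = 3, d_5 = (45 - 3^2)/4 = 36/4 = 9, a_5 = floor((6 + 3)/9) = 1.
  m_6 = 9*1 - 3 = 6, d_6 = (45 - 6^2)/9 = 9/9 = 1, a_6 = floor((6 + 6)/1) = 12.
  m_7 = 1*12 - 6 = 6, d_7 = (45 - 6^2)/1 = 9/1 = 9: (m_7, d_7) = (m_1, d_1) = (6, 9), so from here the quotients repeat a_1, ..., a_6; the period length is 6.
So sqrt(45) = [6; (1, 2, 2, 2, 1, 12)] with period length k = 6.
k is even, so the fundamental solution of x^2 - 45y^2 = 1 is (p_{k-1}, q_{k-1}) = (p_5, q_5); compute convergents through index 5.
Convergents (p_i = a_i*p_{i-1} + p_{i-2}, q_i = a_i*q_{i-1} + q_{i-2} with p_{-2}=0, p_{-1}=1, q_{-2}=1, q_{-1}=0):
  i=0: a_0=6, p_0 = 6*1 + 0 = 6, q_0 = 6*0 + 1 = 1.
  i=1: a_1=1, p_1 = 1*6 + 1 = 7, q_1 = 1*1 + 0 = 1.
  i=2: a_2=2, p_2 = 2*7 + 6 = 20, q_2 = 2*1 + 1 = 3.
  i=3: a_3=2, p_3 = 2*20 + 7 = 47, q_3 = 2*3 + 1 = 7.
  i=4: a_4=2, p_4 = 2*47 + 20 = 114, q_4 = 2*7 + 3 = 17.
  i=5: a_5=1, p_5 = 1*114 + 47 = 161, q_5 = 1*17 + 7 = 24.
Check: 161^2 - 45*24^2 = 25921 - 25920 = 1, so (x, y) = (161, 24) solves the equation, and by the theorem it is the least positive solution.

(x, y) = (161, 24)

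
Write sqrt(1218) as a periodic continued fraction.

[34; (1, 8, 1, 68)]

Write x_i = (sqrt(1218) + m_i)/d_i with (m_0, d_0) = (0, 1). a_0 = floor(sqrt(1218)) = 34, since 34^2 = 1156 <= 1218 < 1225 = 35^2.
Iterate m_{i+1} = d_i*a_i - m_i, d_{i+1} = (1218 - m_{i+1}^2)/d_i, a_{i+1} = floor((a_0 + m_{i+1})/d_{i+1}):
  m_1 = 1*34 - 0 = 34, d_1 = (1218 - 34^2)/1 = 62/1 = 62, a_1 = floor((34 + 34)/62) = 1.
  m_2 = 62*1 - 34 = 28, d_2 = (1218 - 28^2)/62 = 434/62 = 7, a_2 = floor((34 + 28)/7) = 8.
  m_3 = 7*8 - 28 = 28, d_3 = (1218 - 28^2)/7 = 434/7 = 62, a_3 = floor((34 + 28)/62) = 1.
  m_4 = 62*1 - 28 = 34, d_4 = (1218 - 34^2)/62 = 62/62 = 1, a_4 = floor((34 + 34)/1) = 68.
  m_5 = 1*68 - 34 = 34, d_5 = (1218 - 34^2)/1 = 62/1 = 62: (m_5, d_5) = (m_1, d_1) = (34, 62), so from here the quotients repeat a_1, ..., a_4; the period length is 4.
Hence the expansion of sqrt(1218) is a_0 = 34 followed by the repeating block 1, 8, 1, 68 (period 4).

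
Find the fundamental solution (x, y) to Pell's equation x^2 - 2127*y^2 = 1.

First expand sqrt(2127) as a continued fraction. With x_i = (sqrt(2127) + m_i)/d_i and (m_0, d_0) = (0, 1): a_0 = floor(sqrt(2127)) = 46, since 46^2 = 2116 <= 2127 < 2209 = 47^2.
Iterate m_{i+1} = d_i*a_i - m_i, d_{i+1} = (2127 - m_{i+1}^2)/d_i, a_{i+1} = floor((a_0 + m_{i+1})/d_{i+1}):
  m_1 = 1*46 - 0 = 46, d_1 = (2127 - 46^2)/1 = 11/1 = 11, a_1 = floor((46 + 46)/11) = 8.
  m_2 = 11*8 - 46 = 42, d_2 = (2127 - 42^2)/11 = 363/11 = 33, a_2 = floor((46 + 42)/33) = 2.
  m_3 = 33*2 - 42 = 24, d_3 = (2127 - 24^2)/33 = 1551/33 = 47, a_3 = floor((46 + 24)/47) = 1.
  m_4 = 47*1 - 24 = 23, d_4 = (2127 - 23^2)/47 = 1598/47 = 34, a_4 = floor((46 + 23)/34) = 2.
  m_5 = 34*2 - 23 = 45, d_5 = (2127 - 45^2)/34 = 102/34 = 3, a_5 = floor((46 + 45)/3) = 30.
  m_6 = 3*30 - 45 = 45, d_6 = (2127 - 45^2)/3 = 102/3 = 34, a_6 = floor((46 + 45)/34) = 2.
  m_7 = 34*2 - 45 = 23, d_7 = (2127 - 23^2)/34 = 1598/34 = 47, a_7 = floor((46 + 23)/47) = 1.
  m_8 = 47*1 - 23 = 24, d_8 = (2127 - 24^2)/47 = 1551/47 = 33, a_8 = floor((46 + 24)/33) = 2.
  m_9 = 33*2 - 24 = 42, d_9 = (2127 - 42^2)/33 = 363/33 = 11, a_9 = floor((46 + 42)/11) = 8.
  m_10 = 11*8 - 42 = 46, d_10 = (2127 - 46^2)/11 = 11/11 = 1, a_10 = floor((46 + 46)/1) = 92.
  m_11 = 1*92 - 46 = 46, d_11 = (2127 - 46^2)/1 = 11/1 = 11: (m_11, d_11) = (m_1, d_1) = (46, 11), so from here the quotients repeat a_1, ..., a_10; the period length is 10.
So sqrt(2127) = [46; (8, 2, 1, 2, 30, 2, 1, 2, 8, 92)] with period length k = 10.
k is even, so the fundamental solution of x^2 - 2127y^2 = 1 is (p_{k-1}, q_{k-1}) = (p_9, q_9); compute convergents through index 9.
Convergents (p_i = a_i*p_{i-1} + p_{i-2}, q_i = a_i*q_{i-1} + q_{i-2} with p_{-2}=0, p_{-1}=1, q_{-2}=1, q_{-1}=0):
  i=0: a_0=46, p_0 = 46*1 + 0 = 46, q_0 = 46*0 + 1 = 1.
  i=1: a_1=8, p_1 = 8*46 + 1 = 369, q_1 = 8*1 + 0 = 8.
  i=2: a_2=2, p_2 = 2*369 + 46 = 784, q_2 = 2*8 + 1 = 17.
  i=3: a_3=1, p_3 = 1*784 + 369 = 1153, q_3 = 1*17 + 8 = 25.
  i=4: a_4=2, p_4 = 2*1153 + 784 = 3090, q_4 = 2*25 + 17 = 67.
  i=5: a_5=30, p_5 = 30*3090 + 1153 = 93853, q_5 = 30*67 + 25 = 2035.
  i=6: a_6=2, p_6 = 2*93853 + 3090 = 190796, q_6 = 2*2035 + 67 = 4137.
  i=7: a_7=1, p_7 = 1*190796 + 93853 = 284649, q_7 = 1*4137 + 2035 = 6172.
  i=8: a_8=2, p_8 = 2*284649 + 190796 = 760094, q_8 = 2*6172 + 4137 = 16481.
  i=9: a_9=8, p_9 = 8*760094 + 284649 = 6365401, q_9 = 8*16481 + 6172 = 138020.
Check: 6365401^2 - 2127*138020^2 = 40518329890801 - 40518329890800 = 1, so (x, y) = (6365401, 138020) solves the equation, and by the theorem it is the least positive solution.

(x, y) = (6365401, 138020)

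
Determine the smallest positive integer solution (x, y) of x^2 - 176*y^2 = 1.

First expand sqrt(176) as a continued fraction. With x_i = (sqrt(176) + m_i)/d_i and (m_0, d_0) = (0, 1): a_0 = floor(sqrt(176)) = 13, since 13^2 = 169 <= 176 < 196 = 14^2.
Iterate m_{i+1} = d_i*a_i - m_i, d_{i+1} = (176 - m_{i+1}^2)/d_i, a_{i+1} = floor((a_0 + m_{i+1})/d_{i+1}):
  m_1 = 1*13 - 0 = 13, d_1 = (176 - 13^2)/1 = 7/1 = 7, a_1 = floor((13 + 13)/7) = 3.
  m_2 = 7*3 - 13 = 8, d_2 = (176 - 8^2)/7 = 112/7 = 16, a_2 = floor((13 + 8)/16) = 1.
  m_3 = 16*1 - 8 = 8, d_3 = (176 - 8^2)/16 = 112/16 = 7, a_3 = floor((13 + 8)/7) = 3.
  m_4 = 7*3 - 8 = 13, d_4 = (176 - 13^2)/7 = 7/7 = 1, a_4 = floor((13 + 13)/1) = 26.
  m_5 = 1*26 - 13 = 13, d_5 = (176 - 13^2)/1 = 7/1 = 7: (m_5, d_5) = (m_1, d_1) = (13, 7), so from here the quotients repeat a_1, ..., a_4; the period length is 4.
So sqrt(176) = [13; (3, 1, 3, 26)] with period length k = 4.
k is even, so the fundamental solution of x^2 - 176y^2 = 1 is (p_{k-1}, q_{k-1}) = (p_3, q_3); compute convergents through index 3.
Convergents (p_i = a_i*p_{i-1} + p_{i-2}, q_i = a_i*q_{i-1} + q_{i-2} with p_{-2}=0, p_{-1}=1, q_{-2}=1, q_{-1}=0):
  i=0: a_0=13, p_0 = 13*1 + 0 = 13, q_0 = 13*0 + 1 = 1.
  i=1: a_1=3, p_1 = 3*13 + 1 = 40, q_1 = 3*1 + 0 = 3.
  i=2: a_2=1, p_2 = 1*40 + 13 = 53, q_2 = 1*3 + 1 = 4.
  i=3: a_3=3, p_3 = 3*53 + 40 = 199, q_3 = 3*4 + 3 = 15.
Check: 199^2 - 176*15^2 = 39601 - 39600 = 1, so (x, y) = (199, 15) solves the equation, and by the theorem it is the least positive solution.

(x, y) = (199, 15)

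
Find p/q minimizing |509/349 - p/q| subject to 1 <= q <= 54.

35/24

Expand x = 509/349 as a continued fraction with the Euclidean algorithm:
  509 = 1*349 + 160, so a_0 = 1.
  349 = 2*160 + 29, so a_1 = 2.
  160 = 5*29 + 15, so a_2 = 5.
  29 = 1*15 + 14, so a_3 = 1.
  15 = 1*14 + 1, so a_4 = 1.
  14 = 14*1 + 0, so a_5 = 14.
so x = [1; 2, 5, 1, 1, 14].
Convergents (p_i = a_i*p_{i-1} + p_{i-2}, q_i = a_i*q_{i-1} + q_{i-2} with p_{-2}=0, p_{-1}=1, q_{-2}=1, q_{-1}=0), until the denominator exceeds 54:
  i=0: a_0=1, p_0 = 1*1 + 0 = 1, q_0 = 1*0 + 1 = 1.
  i=1: a_1=2, p_1 = 2*1 + 1 = 3, q_1 = 2*1 + 0 = 2.
  i=2: a_2=5, p_2 = 5*3 + 1 = 16, q_2 = 5*2 + 1 = 11.
  i=3: a_3=1, p_3 = 1*16 + 3 = 19, q_3 = 1*11 + 2 = 13.
  i=4: a_4=1, p_4 = 1*19 + 16 = 35, q_4 = 1*13 + 11 = 24.
  i=5: a_5=14, p_5 = 14*35 + 19 = 509, q_5 = 14*24 + 13 = 349.
q_5 = 349 > 54, so the last convergent with denominator <= 54 is p_4/q_4 = 35/24.
The closest fraction with denominator <= 54 is either p_4/q_4 or the intermediate fraction (k*p_4 + p_3)/(k*q_4 + q_3) with the largest k >= 1 whose denominator stays <= 54; these approach x as k grows, and every other convergent or intermediate fraction in range is farther away.
Largest k: floor((54 - q_3)/q_4) = floor((54 - 13)/24) = 1.
That gives (1*35 + 19)/(1*24 + 13) = 54/37.
Compare the errors: |x - 35/24| = |509*24 - 35*349|/(349*24) = 1/8376, and |x - 54/37| = |509*37 - 54*349|/(349*37) = 13/12913.
Cross-multiplying, 1*12913 = 12913 < 108888 = 13*8376, so 1/8376 is smaller: the convergent 35/24 is closer to x than 54/37.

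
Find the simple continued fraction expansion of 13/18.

Run the Euclidean algorithm on 13 and 18; the successive quotients are the partial quotients a_0, a_1, ... (each step inverts the fractional part left over by the previous one):
  13 = 0*18 + 13, so a_0 = 0.
  18 = 1*13 + 5, so a_1 = 1.
  13 = 2*5 + 3, so a_2 = 2.
  5 = 1*3 + 2, so a_3 = 1.
  3 = 1*2 + 1, so a_4 = 1.
  2 = 2*1 + 0, so a_5 = 2.
The remainder reaches 0 after 6 divisions, so the expansion has 6 partial quotients, read off in order.

[0; 1, 2, 1, 1, 2]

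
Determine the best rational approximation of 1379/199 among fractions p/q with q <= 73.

492/71

Expand x = 1379/199 as a continued fraction with the Euclidean algorithm:
  1379 = 6*199 + 185, so a_0 = 6.
  199 = 1*185 + 14, so a_1 = 1.
  185 = 13*14 + 3, so a_2 = 13.
  14 = 4*3 + 2, so a_3 = 4.
  3 = 1*2 + 1, so a_4 = 1.
  2 = 2*1 + 0, so a_5 = 2.
so x = [6; 1, 13, 4, 1, 2].
Convergents (p_i = a_i*p_{i-1} + p_{i-2}, q_i = a_i*q_{i-1} + q_{i-2} with p_{-2}=0, p_{-1}=1, q_{-2}=1, q_{-1}=0), until the denominator exceeds 73:
  i=0: a_0=6, p_0 = 6*1 + 0 = 6, q_0 = 6*0 + 1 = 1.
  i=1: a_1=1, p_1 = 1*6 + 1 = 7, q_1 = 1*1 + 0 = 1.
  i=2: a_2=13, p_2 = 13*7 + 6 = 97, q_2 = 13*1 + 1 = 14.
  i=3: a_3=4, p_3 = 4*97 + 7 = 395, q_3 = 4*14 + 1 = 57.
  i=4: a_4=1, p_4 = 1*395 + 97 = 492, q_4 = 1*57 + 14 = 71.
  i=5: a_5=2, p_5 = 2*492 + 395 = 1379, q_5 = 2*71 + 57 = 199.
q_5 = 199 > 73, so the last convergent with denominator <= 73 is p_4/q_4 = 492/71.
The closest fraction with denominator <= 73 is either p_4/q_4 or the intermediate fraction (k*p_4 + p_3)/(k*q_4 + q_3) with the largest k >= 1 whose denominator stays <= 73; these approach x as k grows, and every other convergent or intermediate fraction in range is farther away.
Largest k: floor((73 - q_3)/q_4) = floor((73 - 57)/71) = 0.
Since k = 0, no intermediate fraction beyond p_4/q_4 has denominator <= 73, so the convergent 492/71 is the closest (its error is |1379*71 - 492*199|/(199*71) = 1/14129).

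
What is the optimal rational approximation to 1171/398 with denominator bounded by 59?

Expand x = 1171/398 as a continued fraction with the Euclidean algorithm:
  1171 = 2*398 + 375, so a_0 = 2.
  398 = 1*375 + 23, so a_1 = 1.
  375 = 16*23 + 7, so a_2 = 16.
  23 = 3*7 + 2, so a_3 = 3.
  7 = 3*2 + 1, so a_4 = 3.
  2 = 2*1 + 0, so a_5 = 2.
so x = [2; 1, 16, 3, 3, 2].
Convergents (p_i = a_i*p_{i-1} + p_{i-2}, q_i = a_i*q_{i-1} + q_{i-2} with p_{-2}=0, p_{-1}=1, q_{-2}=1, q_{-1}=0), until the denominator exceeds 59:
  i=0: a_0=2, p_0 = 2*1 + 0 = 2, q_0 = 2*0 + 1 = 1.
  i=1: a_1=1, p_1 = 1*2 + 1 = 3, q_1 = 1*1 + 0 = 1.
  i=2: a_2=16, p_2 = 16*3 + 2 = 50, q_2 = 16*1 + 1 = 17.
  i=3: a_3=3, p_3 = 3*50 + 3 = 153, q_3 = 3*17 + 1 = 52.
  i=4: a_4=3, p_4 = 3*153 + 50 = 509, q_4 = 3*52 + 17 = 173.
q_4 = 173 > 59, so the last convergent with denominator <= 59 is p_3/q_3 = 153/52.
The closest fraction with denominator <= 59 is either p_3/q_3 or the intermediate fraction (k*p_3 + p_2)/(k*q_3 + q_2) with the largest k >= 1 whose denominator stays <= 59; these approach x as k grows, and every other convergent or intermediate fraction in range is farther away.
Largest k: floor((59 - q_2)/q_3) = floor((59 - 17)/52) = 0.
Since k = 0, no intermediate fraction beyond p_3/q_3 has denominator <= 59, so the convergent 153/52 is the closest (its error is |1171*52 - 153*398|/(398*52) = 2/20696).

153/52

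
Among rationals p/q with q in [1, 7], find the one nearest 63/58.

Expand x = 63/58 as a continued fraction with the Euclidean algorithm:
  63 = 1*58 + 5, so a_0 = 1.
  58 = 11*5 + 3, so a_1 = 11.
  5 = 1*3 + 2, so a_2 = 1.
  3 = 1*2 + 1, so a_3 = 1.
  2 = 2*1 + 0, so a_4 = 2.
so x = [1; 11, 1, 1, 2].
Convergents (p_i = a_i*p_{i-1} + p_{i-2}, q_i = a_i*q_{i-1} + q_{i-2} with p_{-2}=0, p_{-1}=1, q_{-2}=1, q_{-1}=0), until the denominator exceeds 7:
  i=0: a_0=1, p_0 = 1*1 + 0 = 1, q_0 = 1*0 + 1 = 1.
  i=1: a_1=11, p_1 = 11*1 + 1 = 12, q_1 = 11*1 + 0 = 11.
q_1 = 11 > 7, so the last convergent with denominator <= 7 is p_0/q_0 = 1/1.
The closest fraction with denominator <= 7 is either p_0/q_0 or the intermediate fraction (k*p_0 + p_{-1})/(k*q_0 + q_{-1}) with the largest k >= 1 whose denominator stays <= 7; these approach x as k grows, and every other convergent or intermediate fraction in range is farther away.
Largest k: floor((7 - q_{-1})/q_0) = floor((7 - 0)/1) = 7 (using the seeds p_{-1} = 1, q_{-1} = 0).
That gives (7*1 + 1)/(7*1 + 0) = 8/7.
Compare the errors: |x - 1/1| = |63*1 - 1*58|/(58*1) = 5/58, and |x - 8/7| = |63*7 - 8*58|/(58*7) = 23/406.
Cross-multiplying, 23*58 = 1334 < 2030 = 5*406, so 23/406 is smaller: the intermediate fraction 8/7 is closer to x than 1/1.

8/7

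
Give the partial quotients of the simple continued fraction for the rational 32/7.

Run the Euclidean algorithm on 32 and 7; the successive quotients are the partial quotients a_0, a_1, ... (each step inverts the fractional part left over by the previous one):
  32 = 4*7 + 4, so a_0 = 4.
  7 = 1*4 + 3, so a_1 = 1.
  4 = 1*3 + 1, so a_2 = 1.
  3 = 3*1 + 0, so a_3 = 3.
The remainder reaches 0 after 4 divisions, so the expansion has 4 partial quotients, read off in order.

[4; 1, 1, 3]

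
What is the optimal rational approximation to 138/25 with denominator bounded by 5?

11/2

Expand x = 138/25 as a continued fraction with the Euclidean algorithm:
  138 = 5*25 + 13, so a_0 = 5.
  25 = 1*13 + 12, so a_1 = 1.
  13 = 1*12 + 1, so a_2 = 1.
  12 = 12*1 + 0, so a_3 = 12.
so x = [5; 1, 1, 12].
Convergents (p_i = a_i*p_{i-1} + p_{i-2}, q_i = a_i*q_{i-1} + q_{i-2} with p_{-2}=0, p_{-1}=1, q_{-2}=1, q_{-1}=0), until the denominator exceeds 5:
  i=0: a_0=5, p_0 = 5*1 + 0 = 5, q_0 = 5*0 + 1 = 1.
  i=1: a_1=1, p_1 = 1*5 + 1 = 6, q_1 = 1*1 + 0 = 1.
  i=2: a_2=1, p_2 = 1*6 + 5 = 11, q_2 = 1*1 + 1 = 2.
  i=3: a_3=12, p_3 = 12*11 + 6 = 138, q_3 = 12*2 + 1 = 25.
q_3 = 25 > 5, so the last convergent with denominator <= 5 is p_2/q_2 = 11/2.
The closest fraction with denominator <= 5 is either p_2/q_2 or the intermediate fraction (k*p_2 + p_1)/(k*q_2 + q_1) with the largest k >= 1 whose denominator stays <= 5; these approach x as k grows, and every other convergent or intermediate fraction in range is farther away.
Largest k: floor((5 - q_1)/q_2) = floor((5 - 1)/2) = 2.
That gives (2*11 + 6)/(2*2 + 1) = 28/5.
Compare the errors: |x - 11/2| = |138*2 - 11*25|/(25*2) = 1/50, and |x - 28/5| = |138*5 - 28*25|/(25*5) = 10/125.
Cross-multiplying, 1*125 = 125 < 500 = 10*50, so 1/50 is smaller: the convergent 11/2 is closer to x than 28/5.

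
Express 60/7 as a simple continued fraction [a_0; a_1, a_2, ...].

Run the Euclidean algorithm on 60 and 7; the successive quotients are the partial quotients a_0, a_1, ... (each step inverts the fractional part left over by the previous one):
  60 = 8*7 + 4, so a_0 = 8.
  7 = 1*4 + 3, so a_1 = 1.
  4 = 1*3 + 1, so a_2 = 1.
  3 = 3*1 + 0, so a_3 = 3.
The remainder reaches 0 after 4 divisions, so the expansion has 4 partial quotients, read off in order.

[8; 1, 1, 3]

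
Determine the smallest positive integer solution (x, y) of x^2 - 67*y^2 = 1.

First expand sqrt(67) as a continued fraction. With x_i = (sqrt(67) + m_i)/d_i and (m_0, d_0) = (0, 1): a_0 = floor(sqrt(67)) = 8, since 8^2 = 64 <= 67 < 81 = 9^2.
Iterate m_{i+1} = d_i*a_i - m_i, d_{i+1} = (67 - m_{i+1}^2)/d_i, a_{i+1} = floor((a_0 + m_{i+1})/d_{i+1}):
  m_1 = 1*8 - 0 = 8, d_1 = (67 - 8^2)/1 = 3/1 = 3, a_1 = floor((8 + 8)/3) = 5.
  m_2 = 3*5 - 8 = 7, d_2 = (67 - 7^2)/3 = 18/3 = 6, a_2 = floor((8 + 7)/6) = 2.
  m_3 = 6*2 - 7 = 5, d_3 = (67 - 5^2)/6 = 42/6 = 7, a_3 = floor((8 + 5)/7) = 1.
  m_4 = 7*1 - 5 = 2, d_4 = (67 - 2^2)/7 = 63/7 = 9, a_4 = floor((8 + 2)/9) = 1.
  m_5 = 9*1 - 2 = 7, d_5 = (67 - 7^2)/9 = 18/9 = 2, a_5 = floor((8 + 7)/2) = 7.
  m_6 = 2*7 - 7 = 7, d_6 = (67 - 7^2)/2 = 18/2 = 9, a_6 = floor((8 + 7)/9) = 1.
  m_7 = 9*1 - 7 = 2, d_7 = (67 - 2^2)/9 = 63/9 = 7, a_7 = floor((8 + 2)/7) = 1.
  m_8 = 7*1 - 2 = 5, d_8 = (67 - 5^2)/7 = 42/7 = 6, a_8 = floor((8 + 5)/6) = 2.
  m_9 = 6*2 - 5 = 7, d_9 = (67 - 7^2)/6 = 18/6 = 3, a_9 = floor((8 + 7)/3) = 5.
  m_10 = 3*5 - 7 = 8, d_10 = (67 - 8^2)/3 = 3/3 = 1, a_10 = floor((8 + 8)/1) = 16.
  m_11 = 1*16 - 8 = 8, d_11 = (67 - 8^2)/1 = 3/1 = 3: (m_11, d_11) = (m_1, d_1) = (8, 3), so from here the quotients repeat a_1, ..., a_10; the period length is 10.
So sqrt(67) = [8; (5, 2, 1, 1, 7, 1, 1, 2, 5, 16)] with period length k = 10.
k is even, so the fundamental solution of x^2 - 67y^2 = 1 is (p_{k-1}, q_{k-1}) = (p_9, q_9); compute convergents through index 9.
Convergents (p_i = a_i*p_{i-1} + p_{i-2}, q_i = a_i*q_{i-1} + q_{i-2} with p_{-2}=0, p_{-1}=1, q_{-2}=1, q_{-1}=0):
  i=0: a_0=8, p_0 = 8*1 + 0 = 8, q_0 = 8*0 + 1 = 1.
  i=1: a_1=5, p_1 = 5*8 + 1 = 41, q_1 = 5*1 + 0 = 5.
  i=2: a_2=2, p_2 = 2*41 + 8 = 90, q_2 = 2*5 + 1 = 11.
  i=3: a_3=1, p_3 = 1*90 + 41 = 131, q_3 = 1*11 + 5 = 16.
  i=4: a_4=1, p_4 = 1*131 + 90 = 221, q_4 = 1*16 + 11 = 27.
  i=5: a_5=7, p_5 = 7*221 + 131 = 1678, q_5 = 7*27 + 16 = 205.
  i=6: a_6=1, p_6 = 1*1678 + 221 = 1899, q_6 = 1*205 + 27 = 232.
  i=7: a_7=1, p_7 = 1*1899 + 1678 = 3577, q_7 = 1*232 + 205 = 437.
  i=8: a_8=2, p_8 = 2*3577 + 1899 = 9053, q_8 = 2*437 + 232 = 1106.
  i=9: a_9=5, p_9 = 5*9053 + 3577 = 48842, q_9 = 5*1106 + 437 = 5967.
Check: 48842^2 - 67*5967^2 = 2385540964 - 2385540963 = 1, so (x, y) = (48842, 5967) solves the equation, and by the theorem it is the least positive solution.

(x, y) = (48842, 5967)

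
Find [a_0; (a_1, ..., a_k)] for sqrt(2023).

[44; (1, 43, 1, 88)]

Write x_i = (sqrt(2023) + m_i)/d_i with (m_0, d_0) = (0, 1). a_0 = floor(sqrt(2023)) = 44, since 44^2 = 1936 <= 2023 < 2025 = 45^2.
Iterate m_{i+1} = d_i*a_i - m_i, d_{i+1} = (2023 - m_{i+1}^2)/d_i, a_{i+1} = floor((a_0 + m_{i+1})/d_{i+1}):
  m_1 = 1*44 - 0 = 44, d_1 = (2023 - 44^2)/1 = 87/1 = 87, a_1 = floor((44 + 44)/87) = 1.
  m_2 = 87*1 - 44 = 43, d_2 = (2023 - 43^2)/87 = 174/87 = 2, a_2 = floor((44 + 43)/2) = 43.
  m_3 = 2*43 - 43 = 43, d_3 = (2023 - 43^2)/2 = 174/2 = 87, a_3 = floor((44 + 43)/87) = 1.
  m_4 = 87*1 - 43 = 44, d_4 = (2023 - 44^2)/87 = 87/87 = 1, a_4 = floor((44 + 44)/1) = 88.
  m_5 = 1*88 - 44 = 44, d_5 = (2023 - 44^2)/1 = 87/1 = 87: (m_5, d_5) = (m_1, d_1) = (44, 87), so from here the quotients repeat a_1, ..., a_4; the period length is 4.
Hence the expansion of sqrt(2023) is a_0 = 44 followed by the repeating block 1, 43, 1, 88 (period 4).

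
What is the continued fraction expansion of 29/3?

Run the Euclidean algorithm on 29 and 3; the successive quotients are the partial quotients a_0, a_1, ... (each step inverts the fractional part left over by the previous one):
  29 = 9*3 + 2, so a_0 = 9.
  3 = 1*2 + 1, so a_1 = 1.
  2 = 2*1 + 0, so a_2 = 2.
The remainder reaches 0 after 3 divisions, so the expansion has 3 partial quotients, read off in order.

[9; 1, 2]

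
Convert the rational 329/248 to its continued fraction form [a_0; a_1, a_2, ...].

Run the Euclidean algorithm on 329 and 248; the successive quotients are the partial quotients a_0, a_1, ... (each step inverts the fractional part left over by the previous one):
  329 = 1*248 + 81, so a_0 = 1.
  248 = 3*81 + 5, so a_1 = 3.
  81 = 16*5 + 1, so a_2 = 16.
  5 = 5*1 + 0, so a_3 = 5.
The remainder reaches 0 after 4 divisions, so the expansion has 4 partial quotients, read off in order.

[1; 3, 16, 5]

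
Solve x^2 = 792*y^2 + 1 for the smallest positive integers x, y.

First expand sqrt(792) as a continued fraction. With x_i = (sqrt(792) + m_i)/d_i and (m_0, d_0) = (0, 1): a_0 = floor(sqrt(792)) = 28, since 28^2 = 784 <= 792 < 841 = 29^2.
Iterate m_{i+1} = d_i*a_i - m_i, d_{i+1} = (792 - m_{i+1}^2)/d_i, a_{i+1} = floor((a_0 + m_{i+1})/d_{i+1}):
  m_1 = 1*28 - 0 = 28, d_1 = (792 - 28^2)/1 = 8/1 = 8, a_1 = floor((28 + 28)/8) = 7.
  m_2 = 8*7 - 28 = 28, d_2 = (792 - 28^2)/8 = 8/8 = 1, a_2 = floor((28 + 28)/1) = 56.
  m_3 = 1*56 - 28 = 28, d_3 = (792 - 28^2)/1 = 8/1 = 8: (m_3, d_3) = (m_1, d_1) = (28, 8), so from here the quotients repeat a_1, a_2; the period length is 2.
So sqrt(792) = [28; (7, 56)] with period length k = 2.
k is even, so the fundamental solution of x^2 - 792y^2 = 1 is (p_{k-1}, q_{k-1}) = (p_1, q_1); compute convergents through index 1.
Convergents (p_i = a_i*p_{i-1} + p_{i-2}, q_i = a_i*q_{i-1} + q_{i-2} with p_{-2}=0, p_{-1}=1, q_{-2}=1, q_{-1}=0):
  i=0: a_0=28, p_0 = 28*1 + 0 = 28, q_0 = 28*0 + 1 = 1.
  i=1: a_1=7, p_1 = 7*28 + 1 = 197, q_1 = 7*1 + 0 = 7.
Check: 197^2 - 792*7^2 = 38809 - 38808 = 1, so (x, y) = (197, 7) solves the equation, and by the theorem it is the least positive solution.

(x, y) = (197, 7)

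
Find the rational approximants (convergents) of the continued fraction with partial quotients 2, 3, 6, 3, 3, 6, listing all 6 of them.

Using the convergent recurrence p_i = a_i*p_{i-1} + p_{i-2}, q_i = a_i*q_{i-1} + q_{i-2} with p_{-2}=0, p_{-1}=1, q_{-2}=1, q_{-1}=0:
  i=0: a_0=2, p_0 = 2*1 + 0 = 2, q_0 = 2*0 + 1 = 1.
  i=1: a_1=3, p_1 = 3*2 + 1 = 7, q_1 = 3*1 + 0 = 3.
  i=2: a_2=6, p_2 = 6*7 + 2 = 44, q_2 = 6*3 + 1 = 19.
  i=3: a_3=3, p_3 = 3*44 + 7 = 139, q_3 = 3*19 + 3 = 60.
  i=4: a_4=3, p_4 = 3*139 + 44 = 461, q_4 = 3*60 + 19 = 199.
  i=5: a_5=6, p_5 = 6*461 + 139 = 2905, q_5 = 6*199 + 60 = 1254.

2/1, 7/3, 44/19, 139/60, 461/199, 2905/1254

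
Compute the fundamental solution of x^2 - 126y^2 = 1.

First expand sqrt(126) as a continued fraction. With x_i = (sqrt(126) + m_i)/d_i and (m_0, d_0) = (0, 1): a_0 = floor(sqrt(126)) = 11, since 11^2 = 121 <= 126 < 144 = 12^2.
Iterate m_{i+1} = d_i*a_i - m_i, d_{i+1} = (126 - m_{i+1}^2)/d_i, a_{i+1} = floor((a_0 + m_{i+1})/d_{i+1}):
  m_1 = 1*11 - 0 = 11, d_1 = (126 - 11^2)/1 = 5/1 = 5, a_1 = floor((11 + 11)/5) = 4.
  m_2 = 5*4 - 11 = 9, d_2 = (126 - 9^2)/5 = 45/5 = 9, a_2 = floor((11 + 9)/9) = 2.
  m_3 = 9*2 - 9 = 9, d_3 = (126 - 9^2)/9 = 45/9 = 5, a_3 = floor((11 + 9)/5) = 4.
  m_4 = 5*4 - 9 = 11, d_4 = (126 - 11^2)/5 = 5/5 = 1, a_4 = floor((11 + 11)/1) = 22.
  m_5 = 1*22 - 11 = 11, d_5 = (126 - 11^2)/1 = 5/1 = 5: (m_5, d_5) = (m_1, d_1) = (11, 5), so from here the quotients repeat a_1, ..., a_4; the period length is 4.
So sqrt(126) = [11; (4, 2, 4, 22)] with period length k = 4.
k is even, so the fundamental solution of x^2 - 126y^2 = 1 is (p_{k-1}, q_{k-1}) = (p_3, q_3); compute convergents through index 3.
Convergents (p_i = a_i*p_{i-1} + p_{i-2}, q_i = a_i*q_{i-1} + q_{i-2} with p_{-2}=0, p_{-1}=1, q_{-2}=1, q_{-1}=0):
  i=0: a_0=11, p_0 = 11*1 + 0 = 11, q_0 = 11*0 + 1 = 1.
  i=1: a_1=4, p_1 = 4*11 + 1 = 45, q_1 = 4*1 + 0 = 4.
  i=2: a_2=2, p_2 = 2*45 + 11 = 101, q_2 = 2*4 + 1 = 9.
  i=3: a_3=4, p_3 = 4*101 + 45 = 449, q_3 = 4*9 + 4 = 40.
Check: 449^2 - 126*40^2 = 201601 - 201600 = 1, so (x, y) = (449, 40) solves the equation, and by the theorem it is the least positive solution.

(x, y) = (449, 40)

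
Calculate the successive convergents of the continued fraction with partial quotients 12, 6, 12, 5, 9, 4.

Using the convergent recurrence p_i = a_i*p_{i-1} + p_{i-2}, q_i = a_i*q_{i-1} + q_{i-2} with p_{-2}=0, p_{-1}=1, q_{-2}=1, q_{-1}=0:
  i=0: a_0=12, p_0 = 12*1 + 0 = 12, q_0 = 12*0 + 1 = 1.
  i=1: a_1=6, p_1 = 6*12 + 1 = 73, q_1 = 6*1 + 0 = 6.
  i=2: a_2=12, p_2 = 12*73 + 12 = 888, q_2 = 12*6 + 1 = 73.
  i=3: a_3=5, p_3 = 5*888 + 73 = 4513, q_3 = 5*73 + 6 = 371.
  i=4: a_4=9, p_4 = 9*4513 + 888 = 41505, q_4 = 9*371 + 73 = 3412.
  i=5: a_5=4, p_5 = 4*41505 + 4513 = 170533, q_5 = 4*3412 + 371 = 14019.

12/1, 73/6, 888/73, 4513/371, 41505/3412, 170533/14019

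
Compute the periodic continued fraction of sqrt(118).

[10; (1, 6, 3, 2, 10, 2, 3, 6, 1, 20)]

Write x_i = (sqrt(118) + m_i)/d_i with (m_0, d_0) = (0, 1). a_0 = floor(sqrt(118)) = 10, since 10^2 = 100 <= 118 < 121 = 11^2.
Iterate m_{i+1} = d_i*a_i - m_i, d_{i+1} = (118 - m_{i+1}^2)/d_i, a_{i+1} = floor((a_0 + m_{i+1})/d_{i+1}):
  m_1 = 1*10 - 0 = 10, d_1 = (118 - 10^2)/1 = 18/1 = 18, a_1 = floor((10 + 10)/18) = 1.
  m_2 = 18*1 - 10 = 8, d_2 = (118 - 8^2)/18 = 54/18 = 3, a_2 = floor((10 + 8)/3) = 6.
  m_3 = 3*6 - 8 = 10, d_3 = (118 - 10^2)/3 = 18/3 = 6, a_3 = floor((10 + 10)/6) = 3.
  m_4 = 6*3 - 10 = 8, d_4 = (118 - 8^2)/6 = 54/6 = 9, a_4 = floor((10 + 8)/9) = 2.
  m_5 = 9*2 - 8 = 10, d_5 = (118 - 10^2)/9 = 18/9 = 2, a_5 = floor((10 + 10)/2) = 10.
  m_6 = 2*10 - 10 = 10, d_6 = (118 - 10^2)/2 = 18/2 = 9, a_6 = floor((10 + 10)/9) = 2.
  m_7 = 9*2 - 10 = 8, d_7 = (118 - 8^2)/9 = 54/9 = 6, a_7 = floor((10 + 8)/6) = 3.
  m_8 = 6*3 - 8 = 10, d_8 = (118 - 10^2)/6 = 18/6 = 3, a_8 = floor((10 + 10)/3) = 6.
  m_9 = 3*6 - 10 = 8, d_9 = (118 - 8^2)/3 = 54/3 = 18, a_9 = floor((10 + 8)/18) = 1.
  m_10 = 18*1 - 8 = 10, d_10 = (118 - 10^2)/18 = 18/18 = 1, a_10 = floor((10 + 10)/1) = 20.
  m_11 = 1*20 - 10 = 10, d_11 = (118 - 10^2)/1 = 18/1 = 18: (m_11, d_11) = (m_1, d_1) = (10, 18), so from here the quotients repeat a_1, ..., a_10; the period length is 10.
Hence the expansion of sqrt(118) is a_0 = 10 followed by the repeating block 1, 6, 3, 2, 10, 2, 3, 6, 1, 20 (period 10).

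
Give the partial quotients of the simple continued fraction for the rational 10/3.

[3; 3]

Run the Euclidean algorithm on 10 and 3; the successive quotients are the partial quotients a_0, a_1, ... (each step inverts the fractional part left over by the previous one):
  10 = 3*3 + 1, so a_0 = 3.
  3 = 3*1 + 0, so a_1 = 3.
The remainder reaches 0 after 2 divisions, so the expansion has 2 partial quotients, read off in order.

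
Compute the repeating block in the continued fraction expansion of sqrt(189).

[13; (1, 2, 1, 26)]

Write x_i = (sqrt(189) + m_i)/d_i with (m_0, d_0) = (0, 1). a_0 = floor(sqrt(189)) = 13, since 13^2 = 169 <= 189 < 196 = 14^2.
Iterate m_{i+1} = d_i*a_i - m_i, d_{i+1} = (189 - m_{i+1}^2)/d_i, a_{i+1} = floor((a_0 + m_{i+1})/d_{i+1}):
  m_1 = 1*13 - 0 = 13, d_1 = (189 - 13^2)/1 = 20/1 = 20, a_1 = floor((13 + 13)/20) = 1.
  m_2 = 20*1 - 13 = 7, d_2 = (189 - 7^2)/20 = 140/20 = 7, a_2 = floor((13 + 7)/7) = 2.
  m_3 = 7*2 - 7 = 7, d_3 = (189 - 7^2)/7 = 140/7 = 20, a_3 = floor((13 + 7)/20) = 1.
  m_4 = 20*1 - 7 = 13, d_4 = (189 - 13^2)/20 = 20/20 = 1, a_4 = floor((13 + 13)/1) = 26.
  m_5 = 1*26 - 13 = 13, d_5 = (189 - 13^2)/1 = 20/1 = 20: (m_5, d_5) = (m_1, d_1) = (13, 20), so from here the quotients repeat a_1, ..., a_4; the period length is 4.
Hence the expansion of sqrt(189) is a_0 = 13 followed by the repeating block 1, 2, 1, 26 (period 4).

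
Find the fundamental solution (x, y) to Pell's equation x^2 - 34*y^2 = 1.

(x, y) = (35, 6)

First expand sqrt(34) as a continued fraction. With x_i = (sqrt(34) + m_i)/d_i and (m_0, d_0) = (0, 1): a_0 = floor(sqrt(34)) = 5, since 5^2 = 25 <= 34 < 36 = 6^2.
Iterate m_{i+1} = d_i*a_i - m_i, d_{i+1} = (34 - m_{i+1}^2)/d_i, a_{i+1} = floor((a_0 + m_{i+1})/d_{i+1}):
  m_1 = 1*5 - 0 = 5, d_1 = (34 - 5^2)/1 = 9/1 = 9, a_1 = floor((5 + 5)/9) = 1.
  m_2 = 9*1 - 5 = 4, d_2 = (34 - 4^2)/9 = 18/9 = 2, a_2 = floor((5 + 4)/2) = 4.
  m_3 = 2*4 - 4 = 4, d_3 = (34 - 4^2)/2 = 18/2 = 9, a_3 = floor((5 + 4)/9) = 1.
  m_4 = 9*1 - 4 = 5, d_4 = (34 - 5^2)/9 = 9/9 = 1, a_4 = floor((5 + 5)/1) = 10.
  m_5 = 1*10 - 5 = 5, d_5 = (34 - 5^2)/1 = 9/1 = 9: (m_5, d_5) = (m_1, d_1) = (5, 9), so from here the quotients repeat a_1, ..., a_4; the period length is 4.
So sqrt(34) = [5; (1, 4, 1, 10)] with period length k = 4.
k is even, so the fundamental solution of x^2 - 34y^2 = 1 is (p_{k-1}, q_{k-1}) = (p_3, q_3); compute convergents through index 3.
Convergents (p_i = a_i*p_{i-1} + p_{i-2}, q_i = a_i*q_{i-1} + q_{i-2} with p_{-2}=0, p_{-1}=1, q_{-2}=1, q_{-1}=0):
  i=0: a_0=5, p_0 = 5*1 + 0 = 5, q_0 = 5*0 + 1 = 1.
  i=1: a_1=1, p_1 = 1*5 + 1 = 6, q_1 = 1*1 + 0 = 1.
  i=2: a_2=4, p_2 = 4*6 + 5 = 29, q_2 = 4*1 + 1 = 5.
  i=3: a_3=1, p_3 = 1*29 + 6 = 35, q_3 = 1*5 + 1 = 6.
Check: 35^2 - 34*6^2 = 1225 - 1224 = 1, so (x, y) = (35, 6) solves the equation, and by the theorem it is the least positive solution.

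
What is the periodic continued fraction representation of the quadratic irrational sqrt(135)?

Write x_i = (sqrt(135) + m_i)/d_i with (m_0, d_0) = (0, 1). a_0 = floor(sqrt(135)) = 11, since 11^2 = 121 <= 135 < 144 = 12^2.
Iterate m_{i+1} = d_i*a_i - m_i, d_{i+1} = (135 - m_{i+1}^2)/d_i, a_{i+1} = floor((a_0 + m_{i+1})/d_{i+1}):
  m_1 = 1*11 - 0 = 11, d_1 = (135 - 11^2)/1 = 14/1 = 14, a_1 = floor((11 + 11)/14) = 1.
  m_2 = 14*1 - 11 = 3, d_2 = (135 - 3^2)/14 = 126/14 = 9, a_2 = floor((11 + 3)/9) = 1.
  m_3 = 9*1 - 3 = 6, d_3 = (135 - 6^2)/9 = 99/9 = 11, a_3 = floor((11 + 6)/11) = 1.
  m_4 = 11*1 - 6 = 5, d_4 = (135 - 5^2)/11 = 110/11 = 10, a_4 = floor((11 + 5)/10) = 1.
  m_5 = 10*1 - 5 = 5, d_5 = (135 - 5^2)/10 = 110/10 = 11, a_5 = floor((11 + 5)/11) = 1.
  m_6 = 11*1 - 5 = 6, d_6 = (135 - 6^2)/11 = 99/11 = 9, a_6 = floor((11 + 6)/9) = 1.
  m_7 = 9*1 - 6 = 3, d_7 = (135 - 3^2)/9 = 126/9 = 14, a_7 = floor((11 + 3)/14) = 1.
  m_8 = 14*1 - 3 = 11, d_8 = (135 - 11^2)/14 = 14/14 = 1, a_8 = floor((11 + 11)/1) = 22.
  m_9 = 1*22 - 11 = 11, d_9 = (135 - 11^2)/1 = 14/1 = 14: (m_9, d_9) = (m_1, d_1) = (11, 14), so from here the quotients repeat a_1, ..., a_8; the period length is 8.
Hence the expansion of sqrt(135) is a_0 = 11 followed by the repeating block 1, 1, 1, 1, 1, 1, 1, 22 (period 8).

[11; (1, 1, 1, 1, 1, 1, 1, 22)]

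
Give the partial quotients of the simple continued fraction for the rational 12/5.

[2; 2, 2]

Run the Euclidean algorithm on 12 and 5; the successive quotients are the partial quotients a_0, a_1, ... (each step inverts the fractional part left over by the previous one):
  12 = 2*5 + 2, so a_0 = 2.
  5 = 2*2 + 1, so a_1 = 2.
  2 = 2*1 + 0, so a_2 = 2.
The remainder reaches 0 after 3 divisions, so the expansion has 3 partial quotients, read off in order.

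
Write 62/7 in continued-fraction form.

Run the Euclidean algorithm on 62 and 7; the successive quotients are the partial quotients a_0, a_1, ... (each step inverts the fractional part left over by the previous one):
  62 = 8*7 + 6, so a_0 = 8.
  7 = 1*6 + 1, so a_1 = 1.
  6 = 6*1 + 0, so a_2 = 6.
The remainder reaches 0 after 3 divisions, so the expansion has 3 partial quotients, read off in order.

[8; 1, 6]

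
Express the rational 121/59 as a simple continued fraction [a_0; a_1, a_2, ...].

[2; 19, 1, 2]

Run the Euclidean algorithm on 121 and 59; the successive quotients are the partial quotients a_0, a_1, ... (each step inverts the fractional part left over by the previous one):
  121 = 2*59 + 3, so a_0 = 2.
  59 = 19*3 + 2, so a_1 = 19.
  3 = 1*2 + 1, so a_2 = 1.
  2 = 2*1 + 0, so a_3 = 2.
The remainder reaches 0 after 4 divisions, so the expansion has 4 partial quotients, read off in order.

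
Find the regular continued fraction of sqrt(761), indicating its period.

[27; (1, 1, 2, 2, 1, 1, 54)]

Write x_i = (sqrt(761) + m_i)/d_i with (m_0, d_0) = (0, 1). a_0 = floor(sqrt(761)) = 27, since 27^2 = 729 <= 761 < 784 = 28^2.
Iterate m_{i+1} = d_i*a_i - m_i, d_{i+1} = (761 - m_{i+1}^2)/d_i, a_{i+1} = floor((a_0 + m_{i+1})/d_{i+1}):
  m_1 = 1*27 - 0 = 27, d_1 = (761 - 27^2)/1 = 32/1 = 32, a_1 = floor((27 + 27)/32) = 1.
  m_2 = 32*1 - 27 = 5, d_2 = (761 - 5^2)/32 = 736/32 = 23, a_2 = floor((27 + 5)/23) = 1.
  m_3 = 23*1 - 5 = 18, d_3 = (761 - 18^2)/23 = 437/23 = 19, a_3 = floor((27 + 18)/19) = 2.
  m_4 = 19*2 - 18 = 20, d_4 = (761 - 20^2)/19 = 361/19 = 19, a_4 = floor((27 + 20)/19) = 2.
  m_5 = 19*2 - 20 = 18, d_5 = (761 - 18^2)/19 = 437/19 = 23, a_5 = floor((27 + 18)/23) = 1.
  m_6 = 23*1 - 18 = 5, d_6 = (761 - 5^2)/23 = 736/23 = 32, a_6 = floor((27 + 5)/32) = 1.
  m_7 = 32*1 - 5 = 27, d_7 = (761 - 27^2)/32 = 32/32 = 1, a_7 = floor((27 + 27)/1) = 54.
  m_8 = 1*54 - 27 = 27, d_8 = (761 - 27^2)/1 = 32/1 = 32: (m_8, d_8) = (m_1, d_1) = (27, 32), so from here the quotients repeat a_1, ..., a_7; the period length is 7.
Hence the expansion of sqrt(761) is a_0 = 27 followed by the repeating block 1, 1, 2, 2, 1, 1, 54 (period 7).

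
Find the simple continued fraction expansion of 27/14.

Run the Euclidean algorithm on 27 and 14; the successive quotients are the partial quotients a_0, a_1, ... (each step inverts the fractional part left over by the previous one):
  27 = 1*14 + 13, so a_0 = 1.
  14 = 1*13 + 1, so a_1 = 1.
  13 = 13*1 + 0, so a_2 = 13.
The remainder reaches 0 after 3 divisions, so the expansion has 3 partial quotients, read off in order.

[1; 1, 13]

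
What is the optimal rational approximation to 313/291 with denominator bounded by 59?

57/53

Expand x = 313/291 as a continued fraction with the Euclidean algorithm:
  313 = 1*291 + 22, so a_0 = 1.
  291 = 13*22 + 5, so a_1 = 13.
  22 = 4*5 + 2, so a_2 = 4.
  5 = 2*2 + 1, so a_3 = 2.
  2 = 2*1 + 0, so a_4 = 2.
so x = [1; 13, 4, 2, 2].
Convergents (p_i = a_i*p_{i-1} + p_{i-2}, q_i = a_i*q_{i-1} + q_{i-2} with p_{-2}=0, p_{-1}=1, q_{-2}=1, q_{-1}=0), until the denominator exceeds 59:
  i=0: a_0=1, p_0 = 1*1 + 0 = 1, q_0 = 1*0 + 1 = 1.
  i=1: a_1=13, p_1 = 13*1 + 1 = 14, q_1 = 13*1 + 0 = 13.
  i=2: a_2=4, p_2 = 4*14 + 1 = 57, q_2 = 4*13 + 1 = 53.
  i=3: a_3=2, p_3 = 2*57 + 14 = 128, q_3 = 2*53 + 13 = 119.
q_3 = 119 > 59, so the last convergent with denominator <= 59 is p_2/q_2 = 57/53.
The closest fraction with denominator <= 59 is either p_2/q_2 or the intermediate fraction (k*p_2 + p_1)/(k*q_2 + q_1) with the largest k >= 1 whose denominator stays <= 59; these approach x as k grows, and every other convergent or intermediate fraction in range is farther away.
Largest k: floor((59 - q_1)/q_2) = floor((59 - 13)/53) = 0.
Since k = 0, no intermediate fraction beyond p_2/q_2 has denominator <= 59, so the convergent 57/53 is the closest (its error is |313*53 - 57*291|/(291*53) = 2/15423).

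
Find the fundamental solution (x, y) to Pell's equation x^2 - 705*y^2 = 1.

(x, y) = (237161, 8932)

First expand sqrt(705) as a continued fraction. With x_i = (sqrt(705) + m_i)/d_i and (m_0, d_0) = (0, 1): a_0 = floor(sqrt(705)) = 26, since 26^2 = 676 <= 705 < 729 = 27^2.
Iterate m_{i+1} = d_i*a_i - m_i, d_{i+1} = (705 - m_{i+1}^2)/d_i, a_{i+1} = floor((a_0 + m_{i+1})/d_{i+1}):
  m_1 = 1*26 - 0 = 26, d_1 = (705 - 26^2)/1 = 29/1 = 29, a_1 = floor((26 + 26)/29) = 1.
  m_2 = 29*1 - 26 = 3, d_2 = (705 - 3^2)/29 = 696/29 = 24, a_2 = floor((26 + 3)/24) = 1.
  m_3 = 24*1 - 3 = 21, d_3 = (705 - 21^2)/24 = 264/24 = 11, a_3 = floor((26 + 21)/11) = 4.
  m_4 = 11*4 - 21 = 23, d_4 = (705 - 23^2)/11 = 176/11 = 16, a_4 = floor((26 + 23)/16) = 3.
  m_5 = 16*3 - 23 = 25, d_5 = (705 - 25^2)/16 = 80/16 = 5, a_5 = floor((26 + 25)/5) = 10.
  m_6 = 5*10 - 25 = 25, d_6 = (705 - 25^2)/5 = 80/5 = 16, a_6 = floor((26 + 25)/16) = 3.
  m_7 = 16*3 - 25 = 23, d_7 = (705 - 23^2)/16 = 176/16 = 11, a_7 = floor((26 + 23)/11) = 4.
  m_8 = 11*4 - 23 = 21, d_8 = (705 - 21^2)/11 = 264/11 = 24, a_8 = floor((26 + 21)/24) = 1.
  m_9 = 24*1 - 21 = 3, d_9 = (705 - 3^2)/24 = 696/24 = 29, a_9 = floor((26 + 3)/29) = 1.
  m_10 = 29*1 - 3 = 26, d_10 = (705 - 26^2)/29 = 29/29 = 1, a_10 = floor((26 + 26)/1) = 52.
  m_11 = 1*52 - 26 = 26, d_11 = (705 - 26^2)/1 = 29/1 = 29: (m_11, d_11) = (m_1, d_1) = (26, 29), so from here the quotients repeat a_1, ..., a_10; the period length is 10.
So sqrt(705) = [26; (1, 1, 4, 3, 10, 3, 4, 1, 1, 52)] with period length k = 10.
k is even, so the fundamental solution of x^2 - 705y^2 = 1 is (p_{k-1}, q_{k-1}) = (p_9, q_9); compute convergents through index 9.
Convergents (p_i = a_i*p_{i-1} + p_{i-2}, q_i = a_i*q_{i-1} + q_{i-2} with p_{-2}=0, p_{-1}=1, q_{-2}=1, q_{-1}=0):
  i=0: a_0=26, p_0 = 26*1 + 0 = 26, q_0 = 26*0 + 1 = 1.
  i=1: a_1=1, p_1 = 1*26 + 1 = 27, q_1 = 1*1 + 0 = 1.
  i=2: a_2=1, p_2 = 1*27 + 26 = 53, q_2 = 1*1 + 1 = 2.
  i=3: a_3=4, p_3 = 4*53 + 27 = 239, q_3 = 4*2 + 1 = 9.
  i=4: a_4=3, p_4 = 3*239 + 53 = 770, q_4 = 3*9 + 2 = 29.
  i=5: a_5=10, p_5 = 10*770 + 239 = 7939, q_5 = 10*29 + 9 = 299.
  i=6: a_6=3, p_6 = 3*7939 + 770 = 24587, q_6 = 3*299 + 29 = 926.
  i=7: a_7=4, p_7 = 4*24587 + 7939 = 106287, q_7 = 4*926 + 299 = 4003.
  i=8: a_8=1, p_8 = 1*106287 + 24587 = 130874, q_8 = 1*4003 + 926 = 4929.
  i=9: a_9=1, p_9 = 1*130874 + 106287 = 237161, q_9 = 1*4929 + 4003 = 8932.
Check: 237161^2 - 705*8932^2 = 56245339921 - 56245339920 = 1, so (x, y) = (237161, 8932) solves the equation, and by the theorem it is the least positive solution.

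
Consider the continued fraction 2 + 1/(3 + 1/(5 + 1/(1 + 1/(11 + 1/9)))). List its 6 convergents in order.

2/1, 7/3, 37/16, 44/19, 521/225, 4733/2044

Using the convergent recurrence p_i = a_i*p_{i-1} + p_{i-2}, q_i = a_i*q_{i-1} + q_{i-2} with p_{-2}=0, p_{-1}=1, q_{-2}=1, q_{-1}=0:
  i=0: a_0=2, p_0 = 2*1 + 0 = 2, q_0 = 2*0 + 1 = 1.
  i=1: a_1=3, p_1 = 3*2 + 1 = 7, q_1 = 3*1 + 0 = 3.
  i=2: a_2=5, p_2 = 5*7 + 2 = 37, q_2 = 5*3 + 1 = 16.
  i=3: a_3=1, p_3 = 1*37 + 7 = 44, q_3 = 1*16 + 3 = 19.
  i=4: a_4=11, p_4 = 11*44 + 37 = 521, q_4 = 11*19 + 16 = 225.
  i=5: a_5=9, p_5 = 9*521 + 44 = 4733, q_5 = 9*225 + 19 = 2044.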